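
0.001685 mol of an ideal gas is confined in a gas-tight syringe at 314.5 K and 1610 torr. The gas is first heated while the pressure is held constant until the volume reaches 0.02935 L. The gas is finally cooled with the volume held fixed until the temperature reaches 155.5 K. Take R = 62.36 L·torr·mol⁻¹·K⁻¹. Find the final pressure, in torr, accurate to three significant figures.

P₃ ≈ 557 torr

From PV = nRT: V₁ = nRT₁/P₁ = 0.02053 L.
P constant ⇒ V ∝ T: P₂ = P₁; T₂ = T₁·(V₂/V₁) = 449.7 K.
V constant ⇒ P ∝ T: V₃ = V₂; P₃ = P₂·(T₃/T₂) = 556.7 torr.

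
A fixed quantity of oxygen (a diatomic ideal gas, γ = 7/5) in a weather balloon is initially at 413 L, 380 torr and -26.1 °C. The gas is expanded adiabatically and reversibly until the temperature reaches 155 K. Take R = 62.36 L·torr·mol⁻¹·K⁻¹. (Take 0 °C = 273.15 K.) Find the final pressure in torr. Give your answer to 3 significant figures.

P₂ ≈ 74.3 torr

Convert: T₁ = 247.0 K.
Reversible adiabatic, γ = 7/5: P₂ = P₁·(T₂/T₁)^(γ/(γ−1)) = 74.34 torr; V₂ = V₁·(T₁/T₂)^(1/(γ−1)) = 1325 L.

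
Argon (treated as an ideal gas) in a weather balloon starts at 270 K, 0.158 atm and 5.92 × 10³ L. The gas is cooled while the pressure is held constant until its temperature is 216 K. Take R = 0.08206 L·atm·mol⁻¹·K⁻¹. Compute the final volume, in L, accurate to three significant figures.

P constant ⇒ V ∝ T: P₂ = P₁; V₂ = V₁·(T₂/T₁) = 4736 L.

V₂ ≈ 4.74e+03 L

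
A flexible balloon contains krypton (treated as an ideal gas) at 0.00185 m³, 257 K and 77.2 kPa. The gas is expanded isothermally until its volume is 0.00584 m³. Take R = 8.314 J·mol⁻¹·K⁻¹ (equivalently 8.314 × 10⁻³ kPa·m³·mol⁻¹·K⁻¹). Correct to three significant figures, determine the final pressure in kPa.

Isothermal, so P V is constant: T₂ = T₁; P₂ = P₁·(V₁/V₂) = 24.46 kPa.

P₂ ≈ 24.5 kPa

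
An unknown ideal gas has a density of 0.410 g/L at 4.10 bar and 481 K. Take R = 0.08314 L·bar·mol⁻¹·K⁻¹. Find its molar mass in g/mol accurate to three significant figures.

M ≈ 4.00 g/mol

ρ = PM/(RT) ⇒ M = ρRT/P = (0.410 × 0.08314 × 481.0) / 4.10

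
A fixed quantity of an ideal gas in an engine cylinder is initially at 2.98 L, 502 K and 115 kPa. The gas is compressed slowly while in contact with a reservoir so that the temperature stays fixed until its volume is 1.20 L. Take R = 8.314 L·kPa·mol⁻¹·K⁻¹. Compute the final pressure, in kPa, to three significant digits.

P₂ ≈ 286 kPa

Isothermal, so P V is constant: T₂ = T₁; P₂ = P₁·(V₁/V₂) = 285.6 kPa.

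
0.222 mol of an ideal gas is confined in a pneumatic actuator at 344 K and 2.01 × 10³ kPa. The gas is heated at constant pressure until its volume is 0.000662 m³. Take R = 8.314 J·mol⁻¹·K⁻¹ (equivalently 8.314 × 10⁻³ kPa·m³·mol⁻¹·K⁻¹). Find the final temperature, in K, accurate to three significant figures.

T₂ ≈ 721 K

From PV = nRT: V₁ = nRT₁/P₁ = 0.0003159 m³.
P constant ⇒ V ∝ T: P₂ = P₁; T₂ = T₁·(V₂/V₁) = 720.9 K.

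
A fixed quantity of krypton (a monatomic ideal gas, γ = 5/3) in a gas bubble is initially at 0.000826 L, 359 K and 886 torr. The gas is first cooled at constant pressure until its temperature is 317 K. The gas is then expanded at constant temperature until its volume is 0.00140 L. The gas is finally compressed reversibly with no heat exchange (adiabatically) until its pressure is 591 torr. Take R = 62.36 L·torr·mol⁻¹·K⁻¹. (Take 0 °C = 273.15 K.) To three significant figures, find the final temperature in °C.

T₄ ≈ 76.8 °C

P constant ⇒ V ∝ T: P₂ = P₁; V₂ = V₁·(T₂/T₁) = 0.0007294 L.
T constant ⇒ Boyle's law P V = const: T₃ = T₂; P₃ = P₂·(V₂/V₃) = 461.6 torr.
Adiabatic (γ = 5/3), T V^(γ−1) and P V^γ constant: T₄ = T₃·(P₄/P₃)^((γ−1)/γ) = 349.9 K; V₄ = V₃·(P₃/P₄)^(1/γ) = 0.001207 L.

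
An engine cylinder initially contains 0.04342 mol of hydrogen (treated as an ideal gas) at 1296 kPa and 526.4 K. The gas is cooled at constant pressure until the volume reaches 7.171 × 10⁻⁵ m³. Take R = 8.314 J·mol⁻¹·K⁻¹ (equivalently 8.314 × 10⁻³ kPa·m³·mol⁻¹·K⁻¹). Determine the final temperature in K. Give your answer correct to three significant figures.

T₂ ≈ 257 K

From PV = nRT: V₁ = nRT₁/P₁ = 0.0001466 m³.
Isobaric, so V/T is constant: P₂ = P₁; T₂ = T₁·(V₂/V₁) = 257.4 K.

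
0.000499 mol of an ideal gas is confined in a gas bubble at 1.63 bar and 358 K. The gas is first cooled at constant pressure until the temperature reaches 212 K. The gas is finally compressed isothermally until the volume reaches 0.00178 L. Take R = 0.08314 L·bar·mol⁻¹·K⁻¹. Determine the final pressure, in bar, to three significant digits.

From PV = nRT: V₁ = nRT₁/P₁ = 0.009112 L.
P constant ⇒ V ∝ T: P₂ = P₁; V₂ = V₁·(T₂/T₁) = 0.005396 L.
T constant ⇒ Boyle's law P V = const: T₃ = T₂; P₃ = P₂·(V₂/V₃) = 4.941 bar.

P₃ ≈ 4.94 bar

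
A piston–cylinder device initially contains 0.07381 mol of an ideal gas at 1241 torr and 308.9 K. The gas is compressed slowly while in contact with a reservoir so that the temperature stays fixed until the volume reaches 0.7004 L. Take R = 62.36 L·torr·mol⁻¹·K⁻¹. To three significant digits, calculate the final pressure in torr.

P₂ ≈ 2.03e+03 torr

From PV = nRT: V₁ = nRT₁/P₁ = 1.146 L.
Isothermal, so P V is constant: T₂ = T₁; P₂ = P₁·(V₁/V₂) = 2030 torr.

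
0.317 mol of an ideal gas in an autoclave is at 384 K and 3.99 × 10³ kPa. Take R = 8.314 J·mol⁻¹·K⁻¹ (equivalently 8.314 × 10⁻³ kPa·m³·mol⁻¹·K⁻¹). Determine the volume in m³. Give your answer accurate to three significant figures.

PV = nRT ⇒ V = nRT/P = (0.317 × 8.314 × 10⁻³ × 384) / 3.99e+03

V ≈ 0.000254 m³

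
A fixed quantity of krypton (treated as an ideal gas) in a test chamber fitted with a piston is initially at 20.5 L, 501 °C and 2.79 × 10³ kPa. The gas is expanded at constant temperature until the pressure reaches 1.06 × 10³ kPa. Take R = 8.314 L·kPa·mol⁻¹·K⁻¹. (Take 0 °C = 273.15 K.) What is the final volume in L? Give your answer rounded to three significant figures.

V₂ ≈ 54.0 L

Convert: T₁ = 774.1 K.
Isothermal, so P V is constant: T₂ = T₁; V₂ = V₁·(P₁/P₂) = 53.96 L.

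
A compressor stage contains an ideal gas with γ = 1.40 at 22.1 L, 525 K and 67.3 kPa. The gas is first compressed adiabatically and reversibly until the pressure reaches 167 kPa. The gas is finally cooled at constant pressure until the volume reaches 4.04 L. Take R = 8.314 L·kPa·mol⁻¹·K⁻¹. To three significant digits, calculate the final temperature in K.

Adiabatic (γ = 1.40), T V^(γ−1) and P V^γ constant: T₂ = T₁·(P₂/P₁)^((γ−1)/γ) = 680.7 K; V₂ = V₁·(P₁/P₂)^(1/γ) = 11.55 L.
P constant ⇒ V ∝ T: P₃ = P₂; T₃ = T₂·(V₃/V₂) = 238.1 K.

T₃ ≈ 238 K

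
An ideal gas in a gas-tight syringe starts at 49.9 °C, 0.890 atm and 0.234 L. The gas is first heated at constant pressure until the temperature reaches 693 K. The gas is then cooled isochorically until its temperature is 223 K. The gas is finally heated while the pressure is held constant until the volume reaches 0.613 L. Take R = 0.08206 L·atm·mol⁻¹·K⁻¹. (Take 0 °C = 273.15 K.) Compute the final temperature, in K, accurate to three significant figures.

Convert: T₁ = 323.0 K.
P constant ⇒ V ∝ T: P₂ = P₁; V₂ = V₁·(T₂/T₁) = 0.5020 L.
V constant ⇒ P ∝ T: V₃ = V₂; P₃ = P₂·(T₃/T₂) = 0.2864 atm.
P constant ⇒ V ∝ T: P₄ = P₃; T₄ = T₃·(V₄/V₃) = 272.3 K.

T₄ ≈ 272 K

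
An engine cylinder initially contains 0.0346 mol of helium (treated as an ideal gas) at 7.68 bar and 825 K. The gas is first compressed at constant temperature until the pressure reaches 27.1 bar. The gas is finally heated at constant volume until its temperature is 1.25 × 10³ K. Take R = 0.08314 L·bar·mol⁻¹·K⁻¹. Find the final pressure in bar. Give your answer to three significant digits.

From PV = nRT: V₁ = nRT₁/P₁ = 0.3090 L.
T constant ⇒ Boyle's law P V = const: T₂ = T₁; V₂ = V₁·(P₁/P₂) = 0.08757 L.
Isochoric, so P/T is constant: V₃ = V₂; P₃ = P₂·(T₃/T₂) = 41.06 bar.

P₃ ≈ 41.1 bar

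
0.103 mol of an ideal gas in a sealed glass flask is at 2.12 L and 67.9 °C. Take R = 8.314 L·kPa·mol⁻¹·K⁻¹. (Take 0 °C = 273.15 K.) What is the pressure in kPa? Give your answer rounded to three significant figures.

P ≈ 138 kPa

Convert: T = 341.05 K.
PV = nRT ⇒ P = nRT/V = (0.103 × 8.314 × 341.05) / 2.12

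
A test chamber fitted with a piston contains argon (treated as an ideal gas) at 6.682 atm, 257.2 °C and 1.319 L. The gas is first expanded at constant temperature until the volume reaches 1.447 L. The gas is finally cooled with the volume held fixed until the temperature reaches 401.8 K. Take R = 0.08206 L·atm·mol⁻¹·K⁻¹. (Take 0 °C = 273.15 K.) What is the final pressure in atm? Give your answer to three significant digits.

P₃ ≈ 4.61 atm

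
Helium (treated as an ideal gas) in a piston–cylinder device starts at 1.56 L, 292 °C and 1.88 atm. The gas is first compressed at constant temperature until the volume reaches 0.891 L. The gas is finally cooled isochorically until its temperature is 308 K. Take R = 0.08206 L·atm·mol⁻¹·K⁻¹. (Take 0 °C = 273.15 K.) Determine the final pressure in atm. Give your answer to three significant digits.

Convert: T₁ = 565.1 K.
Isothermal, so P V is constant: T₂ = T₁; P₂ = P₁·(V₁/V₂) = 3.292 atm.
V constant ⇒ P ∝ T: V₃ = V₂; P₃ = P₂·(T₃/T₂) = 1.794 atm.

P₃ ≈ 1.79 atm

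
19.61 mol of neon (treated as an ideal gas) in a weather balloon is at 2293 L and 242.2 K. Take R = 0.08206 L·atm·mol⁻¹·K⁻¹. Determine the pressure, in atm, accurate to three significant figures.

PV = nRT ⇒ P = nRT/V = (19.61 × 0.08206 × 242.2) / 2293

P ≈ 0.170 atm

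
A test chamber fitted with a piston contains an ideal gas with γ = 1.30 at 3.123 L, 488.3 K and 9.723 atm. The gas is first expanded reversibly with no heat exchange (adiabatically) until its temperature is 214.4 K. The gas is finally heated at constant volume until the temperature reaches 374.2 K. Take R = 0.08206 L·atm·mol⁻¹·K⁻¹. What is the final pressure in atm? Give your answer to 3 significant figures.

P₃ ≈ 0.479 atm

Adiabatic (γ = 1.30), T V^(γ−1) and P V^γ constant: P₂ = P₁·(T₂/T₁)^(γ/(γ−1)) = 0.2747 atm; V₂ = V₁·(T₁/T₂)^(1/(γ−1)) = 48.54 L.
V constant ⇒ P ∝ T: V₃ = V₂; P₃ = P₂·(T₃/T₂) = 0.4794 atm.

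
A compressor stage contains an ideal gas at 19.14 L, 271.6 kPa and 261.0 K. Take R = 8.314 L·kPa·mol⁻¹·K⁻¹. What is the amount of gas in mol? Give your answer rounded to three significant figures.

n ≈ 2.40 mol

PV = nRT ⇒ n = PV/(RT) = (271.6 × 19.14) / (8.314 × 261.0)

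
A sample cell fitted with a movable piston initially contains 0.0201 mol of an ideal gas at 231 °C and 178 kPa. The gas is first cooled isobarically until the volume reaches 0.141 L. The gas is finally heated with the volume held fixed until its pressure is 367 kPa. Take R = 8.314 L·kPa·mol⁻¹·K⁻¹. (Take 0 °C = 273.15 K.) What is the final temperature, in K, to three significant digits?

T₃ ≈ 310 K

Convert: T₁ = 504.1 K.
From PV = nRT: V₁ = nRT₁/P₁ = 0.4733 L.
P constant ⇒ V ∝ T: P₂ = P₁; T₂ = T₁·(V₂/V₁) = 150.2 K.
V constant ⇒ P ∝ T: V₃ = V₂; T₃ = T₂·(P₃/P₂) = 309.7 K.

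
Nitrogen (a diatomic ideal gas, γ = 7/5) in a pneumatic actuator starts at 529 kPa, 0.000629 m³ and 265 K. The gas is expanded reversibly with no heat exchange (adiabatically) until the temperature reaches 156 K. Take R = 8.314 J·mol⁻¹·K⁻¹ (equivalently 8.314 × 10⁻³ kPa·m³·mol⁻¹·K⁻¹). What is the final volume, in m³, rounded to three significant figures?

V₂ ≈ 0.00237 m³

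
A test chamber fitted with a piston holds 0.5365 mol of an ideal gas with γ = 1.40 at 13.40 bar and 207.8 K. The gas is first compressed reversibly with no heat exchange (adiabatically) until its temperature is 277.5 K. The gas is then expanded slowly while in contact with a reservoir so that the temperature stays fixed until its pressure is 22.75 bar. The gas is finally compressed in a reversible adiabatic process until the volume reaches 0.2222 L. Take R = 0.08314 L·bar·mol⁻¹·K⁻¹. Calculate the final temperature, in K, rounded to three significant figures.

T₄ ≈ 397 K

From PV = nRT: V₁ = nRT₁/P₁ = 0.6917 L.
Adiabatic (γ = 1.40), T V^(γ−1) and P V^γ constant: P₂ = P₁·(T₂/T₁)^(γ/(γ−1)) = 36.88 bar; V₂ = V₁·(T₁/T₂)^(1/(γ−1)) = 0.3356 L.
Isothermal, so P V is constant: T₃ = T₂; V₃ = V₂·(P₂/P₃) = 0.5441 L.
Reversible adiabatic, γ = 1.40: T₄ = T₃·(V₃/V₄)^(γ−1) = 397.0 K; P₄ = P₃·(V₃/V₄)^γ = 79.70 bar.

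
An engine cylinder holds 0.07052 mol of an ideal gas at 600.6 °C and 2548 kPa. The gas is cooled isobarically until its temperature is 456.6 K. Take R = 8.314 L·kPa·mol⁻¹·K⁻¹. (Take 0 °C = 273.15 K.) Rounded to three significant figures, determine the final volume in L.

V₂ ≈ 0.105 L

Convert: T₁ = 873.8 K.
From PV = nRT: V₁ = nRT₁/P₁ = 0.2011 L.
P constant ⇒ V ∝ T: P₂ = P₁; V₂ = V₁·(T₂/T₁) = 0.1051 L.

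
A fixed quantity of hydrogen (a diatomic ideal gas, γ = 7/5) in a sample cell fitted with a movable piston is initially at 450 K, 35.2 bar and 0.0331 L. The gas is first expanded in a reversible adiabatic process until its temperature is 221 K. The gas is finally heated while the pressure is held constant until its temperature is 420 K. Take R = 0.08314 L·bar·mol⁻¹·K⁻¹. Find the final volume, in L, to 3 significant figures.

Reversible adiabatic, γ = 7/5: P₂ = P₁·(T₂/T₁)^(γ/(γ−1)) = 2.922 bar; V₂ = V₁·(T₁/T₂)^(1/(γ−1)) = 0.1958 L.
Isobaric, so V/T is constant: P₃ = P₂; V₃ = V₂·(T₃/T₂) = 0.3722 L.

V₃ ≈ 0.372 L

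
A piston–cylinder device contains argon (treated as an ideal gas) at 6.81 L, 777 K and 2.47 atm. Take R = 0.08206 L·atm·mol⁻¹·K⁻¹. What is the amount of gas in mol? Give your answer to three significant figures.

PV = nRT ⇒ n = PV/(RT) = (2.47 × 6.81) / (0.08206 × 777)

n ≈ 0.264 mol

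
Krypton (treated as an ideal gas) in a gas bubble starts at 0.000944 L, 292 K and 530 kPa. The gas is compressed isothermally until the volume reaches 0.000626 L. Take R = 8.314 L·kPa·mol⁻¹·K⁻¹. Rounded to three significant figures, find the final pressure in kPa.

P₂ ≈ 799 kPa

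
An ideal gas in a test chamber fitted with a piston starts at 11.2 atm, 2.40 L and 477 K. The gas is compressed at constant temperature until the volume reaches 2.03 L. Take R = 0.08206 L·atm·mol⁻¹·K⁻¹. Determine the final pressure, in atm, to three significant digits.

P₂ ≈ 13.2 atm

Isothermal, so P V is constant: T₂ = T₁; P₂ = P₁·(V₁/V₂) = 13.24 atm.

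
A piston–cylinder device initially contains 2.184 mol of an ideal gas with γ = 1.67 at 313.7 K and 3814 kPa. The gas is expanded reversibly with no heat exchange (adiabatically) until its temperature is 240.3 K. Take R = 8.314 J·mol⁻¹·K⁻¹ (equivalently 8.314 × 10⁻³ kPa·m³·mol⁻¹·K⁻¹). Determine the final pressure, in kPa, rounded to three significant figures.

P₂ ≈ 1.96e+03 kPa

From PV = nRT: V₁ = nRT₁/P₁ = 0.001493 m³.
Reversible adiabatic, γ = 1.67: P₂ = P₁·(T₂/T₁)^(γ/(γ−1)) = 1963 kPa; V₂ = V₁·(T₁/T₂)^(1/(γ−1)) = 0.002223 m³.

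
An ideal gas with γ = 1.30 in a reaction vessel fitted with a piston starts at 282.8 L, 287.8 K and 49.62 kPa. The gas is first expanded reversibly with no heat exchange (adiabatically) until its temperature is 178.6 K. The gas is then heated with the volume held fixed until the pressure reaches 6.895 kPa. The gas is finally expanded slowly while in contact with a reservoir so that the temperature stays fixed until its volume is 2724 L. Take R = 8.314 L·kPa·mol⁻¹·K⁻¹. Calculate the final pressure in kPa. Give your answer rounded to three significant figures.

Reversible adiabatic, γ = 1.30: P₂ = P₁·(T₂/T₁)^(γ/(γ−1)) = 6.277 kPa; V₂ = V₁·(T₁/T₂)^(1/(γ−1)) = 1387 L.
Isochoric, so P/T is constant: V₃ = V₂; T₃ = T₂·(P₃/P₂) = 196.2 K.
Isothermal, so P V is constant: T₄ = T₃; P₄ = P₃·(V₃/V₄) = 3.512 kPa.

P₄ ≈ 3.51 kPa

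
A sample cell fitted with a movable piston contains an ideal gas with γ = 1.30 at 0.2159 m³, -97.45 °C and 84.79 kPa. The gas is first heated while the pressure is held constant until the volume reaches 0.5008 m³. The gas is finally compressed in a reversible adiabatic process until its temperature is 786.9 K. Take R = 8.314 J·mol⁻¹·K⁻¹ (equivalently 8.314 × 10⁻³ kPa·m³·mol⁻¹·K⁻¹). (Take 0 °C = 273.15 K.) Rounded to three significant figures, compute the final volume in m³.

V₃ ≈ 0.0559 m³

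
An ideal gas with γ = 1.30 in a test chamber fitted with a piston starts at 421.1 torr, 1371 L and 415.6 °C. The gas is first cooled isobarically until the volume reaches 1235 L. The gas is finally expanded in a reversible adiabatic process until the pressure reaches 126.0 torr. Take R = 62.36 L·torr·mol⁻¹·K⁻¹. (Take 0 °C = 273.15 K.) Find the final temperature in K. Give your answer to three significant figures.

T₃ ≈ 470 K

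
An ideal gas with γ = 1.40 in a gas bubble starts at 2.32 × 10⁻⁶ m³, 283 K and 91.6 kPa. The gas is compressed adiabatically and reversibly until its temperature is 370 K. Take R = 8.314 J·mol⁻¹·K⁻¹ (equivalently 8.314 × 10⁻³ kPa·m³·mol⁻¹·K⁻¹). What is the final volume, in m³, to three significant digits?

V₂ ≈ 1.19e-06 m³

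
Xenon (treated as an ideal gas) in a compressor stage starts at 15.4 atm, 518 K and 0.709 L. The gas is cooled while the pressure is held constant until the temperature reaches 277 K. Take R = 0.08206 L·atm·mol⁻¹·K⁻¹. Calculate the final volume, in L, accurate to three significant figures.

V₂ ≈ 0.379 L

P constant ⇒ V ∝ T: P₂ = P₁; V₂ = V₁·(T₂/T₁) = 0.3791 L.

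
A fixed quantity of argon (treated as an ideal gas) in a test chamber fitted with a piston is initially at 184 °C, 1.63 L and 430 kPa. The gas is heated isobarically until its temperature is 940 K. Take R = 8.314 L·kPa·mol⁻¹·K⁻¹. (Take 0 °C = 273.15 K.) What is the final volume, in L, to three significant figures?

V₂ ≈ 3.35 L

Convert: T₁ = 457.1 K.
P constant ⇒ V ∝ T: P₂ = P₁; V₂ = V₁·(T₂/T₁) = 3.352 L.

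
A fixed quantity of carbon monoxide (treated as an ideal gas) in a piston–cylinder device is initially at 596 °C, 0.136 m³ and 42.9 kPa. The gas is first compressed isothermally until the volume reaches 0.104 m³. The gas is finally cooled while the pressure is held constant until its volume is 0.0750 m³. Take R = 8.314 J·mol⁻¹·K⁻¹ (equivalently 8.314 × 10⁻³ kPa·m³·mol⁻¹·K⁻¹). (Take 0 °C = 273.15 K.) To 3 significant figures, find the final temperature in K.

T₃ ≈ 627 K

Convert: T₁ = 869.1 K.
Isothermal, so P V is constant: T₂ = T₁; P₂ = P₁·(V₁/V₂) = 56.10 kPa.
P constant ⇒ V ∝ T: P₃ = P₂; T₃ = T₂·(V₃/V₂) = 626.8 K.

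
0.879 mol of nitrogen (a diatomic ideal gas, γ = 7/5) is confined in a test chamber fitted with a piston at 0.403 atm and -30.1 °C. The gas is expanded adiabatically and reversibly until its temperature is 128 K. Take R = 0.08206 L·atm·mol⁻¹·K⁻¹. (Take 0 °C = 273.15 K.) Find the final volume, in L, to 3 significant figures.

V₂ ≈ 216 L

Convert: T₁ = 243.0 K.
From PV = nRT: V₁ = nRT₁/P₁ = 43.50 L.
Adiabatic (γ = 7/5), T V^(γ−1) and P V^γ constant: P₂ = P₁·(T₂/T₁)^(γ/(γ−1)) = 0.04272 atm; V₂ = V₁·(T₁/T₂)^(1/(γ−1)) = 216.1 L.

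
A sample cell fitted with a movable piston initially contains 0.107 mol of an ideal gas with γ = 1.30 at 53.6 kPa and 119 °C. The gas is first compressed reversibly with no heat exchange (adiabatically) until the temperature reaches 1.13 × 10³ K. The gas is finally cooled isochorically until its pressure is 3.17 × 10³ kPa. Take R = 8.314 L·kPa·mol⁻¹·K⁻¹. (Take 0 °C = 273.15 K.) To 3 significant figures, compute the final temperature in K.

T₃ ≈ 681 K

Convert: T₁ = 392.1 K.
From PV = nRT: V₁ = nRT₁/P₁ = 6.509 L.
Adiabatic (γ = 1.30), T V^(γ−1) and P V^γ constant: P₂ = P₁·(T₂/T₁)^(γ/(γ−1)) = 5259 kPa; V₂ = V₁·(T₁/T₂)^(1/(γ−1)) = 0.1912 L.
Isochoric, so P/T is constant: V₃ = V₂; T₃ = T₂·(P₃/P₂) = 681.2 K.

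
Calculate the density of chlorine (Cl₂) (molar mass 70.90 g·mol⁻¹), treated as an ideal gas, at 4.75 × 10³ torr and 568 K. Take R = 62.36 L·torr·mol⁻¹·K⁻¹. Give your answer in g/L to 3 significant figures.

ρ = PM/(RT) = (4.75e+03 × 70.90) / (62.36 × 568.0)

ρ ≈ 9.51 g/L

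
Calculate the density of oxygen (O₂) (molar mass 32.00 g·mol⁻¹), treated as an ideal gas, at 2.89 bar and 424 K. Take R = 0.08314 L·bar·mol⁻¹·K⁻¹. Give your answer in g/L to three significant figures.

ρ = PM/(RT) = (2.89 × 32.00) / (0.08314 × 424.0)

ρ ≈ 2.62 g/L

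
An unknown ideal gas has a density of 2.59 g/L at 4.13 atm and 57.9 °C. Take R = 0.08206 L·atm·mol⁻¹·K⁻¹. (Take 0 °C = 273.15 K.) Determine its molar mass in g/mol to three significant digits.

M ≈ 17.0 g/mol

ρ = PM/(RT) ⇒ M = ρRT/P = (2.59 × 0.08206 × 331.0) / 4.13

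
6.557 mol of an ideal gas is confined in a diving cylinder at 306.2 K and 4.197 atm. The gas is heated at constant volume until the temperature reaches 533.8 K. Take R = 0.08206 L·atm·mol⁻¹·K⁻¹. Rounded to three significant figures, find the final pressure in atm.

P₂ ≈ 7.32 atm

From PV = nRT: V₁ = nRT₁/P₁ = 39.26 L.
Isochoric, so P/T is constant: V₂ = V₁; P₂ = P₁·(T₂/T₁) = 7.317 atm.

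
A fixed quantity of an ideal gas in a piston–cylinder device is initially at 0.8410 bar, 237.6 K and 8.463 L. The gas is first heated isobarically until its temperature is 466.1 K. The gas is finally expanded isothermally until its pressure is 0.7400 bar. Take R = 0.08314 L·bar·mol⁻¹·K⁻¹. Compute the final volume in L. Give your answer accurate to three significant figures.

V₃ ≈ 18.9 L

P constant ⇒ V ∝ T: P₂ = P₁; V₂ = V₁·(T₂/T₁) = 16.60 L.
T constant ⇒ Boyle's law P V = const: T₃ = T₂; V₃ = V₂·(P₂/P₃) = 18.87 L.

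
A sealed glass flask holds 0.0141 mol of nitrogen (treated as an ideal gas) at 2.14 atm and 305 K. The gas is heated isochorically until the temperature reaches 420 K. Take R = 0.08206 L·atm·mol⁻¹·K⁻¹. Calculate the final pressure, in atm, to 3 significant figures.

P₂ ≈ 2.95 atm

From PV = nRT: V₁ = nRT₁/P₁ = 0.1649 L.
Isochoric, so P/T is constant: V₂ = V₁; P₂ = P₁·(T₂/T₁) = 2.947 atm.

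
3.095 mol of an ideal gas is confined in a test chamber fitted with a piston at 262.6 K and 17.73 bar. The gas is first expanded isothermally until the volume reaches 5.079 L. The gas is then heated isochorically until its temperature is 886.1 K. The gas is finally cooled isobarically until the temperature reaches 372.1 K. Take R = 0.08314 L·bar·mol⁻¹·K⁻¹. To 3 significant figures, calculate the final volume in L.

V₄ ≈ 2.13 L

From PV = nRT: V₁ = nRT₁/P₁ = 3.811 L.
T constant ⇒ Boyle's law P V = const: T₂ = T₁; P₂ = P₁·(V₁/V₂) = 13.30 bar.
V constant ⇒ P ∝ T: V₃ = V₂; P₃ = P₂·(T₃/T₂) = 44.89 bar.
Isobaric, so V/T is constant: P₄ = P₃; V₄ = V₃·(T₄/T₃) = 2.133 L.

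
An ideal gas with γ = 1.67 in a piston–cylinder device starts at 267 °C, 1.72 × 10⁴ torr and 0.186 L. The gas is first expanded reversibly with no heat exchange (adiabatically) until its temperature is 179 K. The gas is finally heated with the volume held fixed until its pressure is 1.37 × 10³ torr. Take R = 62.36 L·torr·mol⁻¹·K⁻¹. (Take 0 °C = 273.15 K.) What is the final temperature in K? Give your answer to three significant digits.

T₃ ≈ 224 K

Convert: T₁ = 540.1 K.
Reversible adiabatic, γ = 1.67: P₂ = P₁·(T₂/T₁)^(γ/(γ−1)) = 1096 torr; V₂ = V₁·(T₁/T₂)^(1/(γ−1)) = 0.9670 L.
V constant ⇒ P ∝ T: V₃ = V₂; T₃ = T₂·(P₃/P₂) = 223.7 K.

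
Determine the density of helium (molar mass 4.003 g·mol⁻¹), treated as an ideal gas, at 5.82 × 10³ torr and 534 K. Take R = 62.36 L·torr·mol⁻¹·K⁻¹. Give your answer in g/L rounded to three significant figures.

ρ ≈ 0.700 g/L

ρ = PM/(RT) = (5.82e+03 × 4.003) / (62.36 × 534.0)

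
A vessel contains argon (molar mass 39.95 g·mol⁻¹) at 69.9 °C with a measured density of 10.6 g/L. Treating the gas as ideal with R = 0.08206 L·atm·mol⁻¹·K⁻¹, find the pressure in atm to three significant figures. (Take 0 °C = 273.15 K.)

P ≈ 7.47 atm

ρ = PM/(RT) ⇒ P = ρRT/M = (10.6 × 0.08206 × 343.0) / 39.95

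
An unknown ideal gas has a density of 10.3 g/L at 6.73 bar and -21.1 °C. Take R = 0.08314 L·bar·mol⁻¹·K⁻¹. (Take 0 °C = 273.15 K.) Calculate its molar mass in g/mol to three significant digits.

ρ = PM/(RT) ⇒ M = ρRT/P = (10.3 × 0.08314 × 252.0) / 6.73

M ≈ 32.1 g/mol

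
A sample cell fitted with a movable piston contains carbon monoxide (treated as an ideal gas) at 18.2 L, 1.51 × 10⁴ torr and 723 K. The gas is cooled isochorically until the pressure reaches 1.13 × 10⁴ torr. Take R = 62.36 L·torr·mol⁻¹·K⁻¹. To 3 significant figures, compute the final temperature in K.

Isochoric, so P/T is constant: V₂ = V₁; T₂ = T₁·(P₂/P₁) = 541.1 K.

T₂ ≈ 541 K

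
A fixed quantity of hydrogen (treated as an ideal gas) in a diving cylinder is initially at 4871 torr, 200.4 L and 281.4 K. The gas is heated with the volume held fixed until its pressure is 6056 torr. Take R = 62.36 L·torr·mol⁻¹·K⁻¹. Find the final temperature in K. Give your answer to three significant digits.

Isochoric, so P/T is constant: V₂ = V₁; T₂ = T₁·(P₂/P₁) = 349.9 K.

T₂ ≈ 350 K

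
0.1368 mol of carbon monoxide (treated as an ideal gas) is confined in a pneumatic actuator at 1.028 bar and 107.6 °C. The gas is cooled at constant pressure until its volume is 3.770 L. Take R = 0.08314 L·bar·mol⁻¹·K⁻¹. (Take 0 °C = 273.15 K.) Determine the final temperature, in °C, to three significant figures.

Convert: T₁ = 380.8 K.
From PV = nRT: V₁ = nRT₁/P₁ = 4.213 L.
P constant ⇒ V ∝ T: P₂ = P₁; T₂ = T₁·(V₂/V₁) = 340.8 K.

T₂ ≈ 67.6 °C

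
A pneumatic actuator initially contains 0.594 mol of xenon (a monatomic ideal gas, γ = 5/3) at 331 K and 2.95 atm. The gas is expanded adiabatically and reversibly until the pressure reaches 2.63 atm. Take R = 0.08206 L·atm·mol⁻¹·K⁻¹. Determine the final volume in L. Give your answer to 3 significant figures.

V₂ ≈ 5.86 L

From PV = nRT: V₁ = nRT₁/P₁ = 5.469 L.
Reversible adiabatic, γ = 5/3: T₂ = T₁·(P₂/P₁)^((γ−1)/γ) = 316.1 K; V₂ = V₁·(P₁/P₂)^(1/γ) = 5.859 L.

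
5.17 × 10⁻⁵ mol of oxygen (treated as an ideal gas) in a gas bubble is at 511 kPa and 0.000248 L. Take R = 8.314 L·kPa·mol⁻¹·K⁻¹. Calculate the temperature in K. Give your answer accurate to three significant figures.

T ≈ 295 K

PV = nRT ⇒ T = PV/(nR) = (511 × 0.000248) / (5.17e-05 × 8.314)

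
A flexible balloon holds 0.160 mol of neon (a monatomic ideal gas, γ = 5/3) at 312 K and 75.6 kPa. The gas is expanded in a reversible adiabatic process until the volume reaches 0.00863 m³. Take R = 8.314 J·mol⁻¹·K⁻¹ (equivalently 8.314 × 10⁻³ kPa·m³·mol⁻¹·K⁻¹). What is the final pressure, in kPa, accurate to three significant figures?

P₂ ≈ 35.6 kPa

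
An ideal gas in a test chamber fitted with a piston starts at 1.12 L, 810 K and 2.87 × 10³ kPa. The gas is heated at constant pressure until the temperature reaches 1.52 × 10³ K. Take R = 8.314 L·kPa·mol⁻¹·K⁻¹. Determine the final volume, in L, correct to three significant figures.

Isobaric, so V/T is constant: P₂ = P₁; V₂ = V₁·(T₂/T₁) = 2.102 L.

V₂ ≈ 2.10 L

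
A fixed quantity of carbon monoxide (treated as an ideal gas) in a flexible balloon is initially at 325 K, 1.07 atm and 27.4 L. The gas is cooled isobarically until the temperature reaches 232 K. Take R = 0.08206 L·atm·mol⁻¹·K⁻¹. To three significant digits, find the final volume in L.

V₂ ≈ 19.6 L

P constant ⇒ V ∝ T: P₂ = P₁; V₂ = V₁·(T₂/T₁) = 19.56 L.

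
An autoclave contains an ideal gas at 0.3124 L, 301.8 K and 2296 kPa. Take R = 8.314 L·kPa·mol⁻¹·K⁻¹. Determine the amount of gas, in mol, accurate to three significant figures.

PV = nRT ⇒ n = PV/(RT) = (2296 × 0.3124) / (8.314 × 301.8)

n ≈ 0.286 mol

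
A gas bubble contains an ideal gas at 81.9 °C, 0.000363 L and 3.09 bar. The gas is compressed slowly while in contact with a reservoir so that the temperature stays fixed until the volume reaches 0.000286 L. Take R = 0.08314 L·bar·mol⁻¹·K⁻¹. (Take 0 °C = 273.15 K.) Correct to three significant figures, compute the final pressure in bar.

Convert: T₁ = 355.0 K.
Isothermal, so P V is constant: T₂ = T₁; P₂ = P₁·(V₁/V₂) = 3.922 bar.

P₂ ≈ 3.92 bar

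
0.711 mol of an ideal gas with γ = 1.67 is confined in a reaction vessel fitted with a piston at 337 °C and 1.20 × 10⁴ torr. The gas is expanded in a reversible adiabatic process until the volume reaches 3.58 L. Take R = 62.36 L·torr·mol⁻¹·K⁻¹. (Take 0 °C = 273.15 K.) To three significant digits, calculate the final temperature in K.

T₂ ≈ 448 K

Convert: T₁ = 610.1 K.
From PV = nRT: V₁ = nRT₁/P₁ = 2.254 L.
Adiabatic (γ = 1.67), T V^(γ−1) and P V^γ constant: T₂ = T₁·(V₁/V₂)^(γ−1) = 447.6 K; P₂ = P₁·(V₁/V₂)^γ = 5543 torr.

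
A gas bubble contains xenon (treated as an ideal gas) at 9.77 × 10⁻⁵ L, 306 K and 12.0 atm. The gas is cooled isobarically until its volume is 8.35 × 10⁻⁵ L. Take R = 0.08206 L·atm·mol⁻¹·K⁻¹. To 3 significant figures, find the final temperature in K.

T₂ ≈ 262 K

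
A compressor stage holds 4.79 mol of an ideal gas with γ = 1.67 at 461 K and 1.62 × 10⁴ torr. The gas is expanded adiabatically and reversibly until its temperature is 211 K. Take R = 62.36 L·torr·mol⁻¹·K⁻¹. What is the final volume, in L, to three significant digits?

V₂ ≈ 27.3 L

From PV = nRT: V₁ = nRT₁/P₁ = 8.500 L.
Reversible adiabatic, γ = 1.67: P₂ = P₁·(T₂/T₁)^(γ/(γ−1)) = 2309 torr; V₂ = V₁·(T₁/T₂)^(1/(γ−1)) = 27.29 L.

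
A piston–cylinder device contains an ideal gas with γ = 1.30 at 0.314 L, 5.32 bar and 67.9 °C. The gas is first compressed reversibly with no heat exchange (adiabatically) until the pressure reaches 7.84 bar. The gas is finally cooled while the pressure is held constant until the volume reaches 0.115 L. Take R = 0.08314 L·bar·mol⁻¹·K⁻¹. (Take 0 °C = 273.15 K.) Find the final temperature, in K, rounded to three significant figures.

T₃ ≈ 184 K

Convert: T₁ = 341.0 K.
Adiabatic (γ = 1.30), T V^(γ−1) and P V^γ constant: T₂ = T₁·(P₂/P₁)^((γ−1)/γ) = 373.0 K; V₂ = V₁·(P₁/P₂)^(1/γ) = 0.2330 L.
P constant ⇒ V ∝ T: P₃ = P₂; T₃ = T₂·(V₃/V₂) = 184.1 K.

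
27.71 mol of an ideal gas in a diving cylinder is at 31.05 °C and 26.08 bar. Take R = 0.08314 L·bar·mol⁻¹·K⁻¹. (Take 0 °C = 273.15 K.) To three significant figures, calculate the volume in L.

V ≈ 26.9 L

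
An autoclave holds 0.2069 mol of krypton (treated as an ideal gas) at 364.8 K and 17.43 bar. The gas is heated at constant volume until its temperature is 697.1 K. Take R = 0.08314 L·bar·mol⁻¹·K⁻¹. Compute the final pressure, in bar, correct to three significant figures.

From PV = nRT: V₁ = nRT₁/P₁ = 0.3600 L.
V constant ⇒ P ∝ T: V₂ = V₁; P₂ = P₁·(T₂/T₁) = 33.31 bar.

P₂ ≈ 33.3 bar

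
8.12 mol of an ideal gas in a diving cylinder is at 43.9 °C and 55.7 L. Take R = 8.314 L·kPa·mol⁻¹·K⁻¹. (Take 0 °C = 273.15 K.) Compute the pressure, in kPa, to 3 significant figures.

Convert: T = 317.05 K.
PV = nRT ⇒ P = nRT/V = (8.12 × 8.314 × 317.05) / 55.7

P ≈ 384 kPa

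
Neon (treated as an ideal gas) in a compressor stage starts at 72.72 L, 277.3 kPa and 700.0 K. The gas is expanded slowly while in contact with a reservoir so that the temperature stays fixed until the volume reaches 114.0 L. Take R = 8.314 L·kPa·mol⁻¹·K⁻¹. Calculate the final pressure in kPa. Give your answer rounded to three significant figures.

P₂ ≈ 177 kPa

T constant ⇒ Boyle's law P V = const: T₂ = T₁; P₂ = P₁·(V₁/V₂) = 176.9 kPa.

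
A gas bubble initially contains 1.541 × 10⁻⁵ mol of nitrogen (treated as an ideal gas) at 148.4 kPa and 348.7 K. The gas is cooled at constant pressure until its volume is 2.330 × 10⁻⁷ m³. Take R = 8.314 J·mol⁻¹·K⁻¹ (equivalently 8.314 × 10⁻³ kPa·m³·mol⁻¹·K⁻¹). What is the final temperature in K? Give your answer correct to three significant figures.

T₂ ≈ 270 K

From PV = nRT: V₁ = nRT₁/P₁ = 3.010e-07 m³.
P constant ⇒ V ∝ T: P₂ = P₁; T₂ = T₁·(V₂/V₁) = 269.9 K.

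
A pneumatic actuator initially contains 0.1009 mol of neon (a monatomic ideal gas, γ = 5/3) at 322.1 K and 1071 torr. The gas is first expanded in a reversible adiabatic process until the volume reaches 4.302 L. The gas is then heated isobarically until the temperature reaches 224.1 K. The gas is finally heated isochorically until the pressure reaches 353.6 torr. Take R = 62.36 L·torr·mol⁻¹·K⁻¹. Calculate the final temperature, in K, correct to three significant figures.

From PV = nRT: V₁ = nRT₁/P₁ = 1.892 L.
Reversible adiabatic, γ = 5/3: T₂ = T₁·(V₁/V₂)^(γ−1) = 186.3 K; P₂ = P₁·(V₁/V₂)^γ = 272.5 torr.
P constant ⇒ V ∝ T: P₃ = P₂; V₃ = V₂·(T₃/T₂) = 5.175 L.
Isochoric, so P/T is constant: V₄ = V₃; T₄ = T₃·(P₄/P₃) = 290.8 K.

T₄ ≈ 291 K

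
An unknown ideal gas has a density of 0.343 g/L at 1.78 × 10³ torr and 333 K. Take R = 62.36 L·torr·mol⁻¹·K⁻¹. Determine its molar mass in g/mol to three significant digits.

M ≈ 4.00 g/mol

ρ = PM/(RT) ⇒ M = ρRT/P = (0.343 × 62.36 × 333.0) / 1.78e+03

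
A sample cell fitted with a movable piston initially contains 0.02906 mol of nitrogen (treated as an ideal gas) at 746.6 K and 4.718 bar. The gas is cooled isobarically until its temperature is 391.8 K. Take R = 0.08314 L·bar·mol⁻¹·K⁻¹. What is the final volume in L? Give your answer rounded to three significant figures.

V₂ ≈ 0.201 L

From PV = nRT: V₁ = nRT₁/P₁ = 0.3823 L.
P constant ⇒ V ∝ T: P₂ = P₁; V₂ = V₁·(T₂/T₁) = 0.2006 L.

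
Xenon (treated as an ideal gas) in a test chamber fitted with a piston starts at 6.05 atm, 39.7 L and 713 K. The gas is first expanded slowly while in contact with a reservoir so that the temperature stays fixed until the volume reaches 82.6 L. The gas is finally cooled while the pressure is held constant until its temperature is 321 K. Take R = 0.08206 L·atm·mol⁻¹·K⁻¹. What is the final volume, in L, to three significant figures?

T constant ⇒ Boyle's law P V = const: T₂ = T₁; P₂ = P₁·(V₁/V₂) = 2.908 atm.
Isobaric, so V/T is constant: P₃ = P₂; V₃ = V₂·(T₃/T₂) = 37.19 L.

V₃ ≈ 37.2 L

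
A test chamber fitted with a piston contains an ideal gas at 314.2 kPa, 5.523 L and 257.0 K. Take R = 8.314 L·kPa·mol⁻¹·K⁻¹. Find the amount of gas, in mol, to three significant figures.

n ≈ 0.812 mol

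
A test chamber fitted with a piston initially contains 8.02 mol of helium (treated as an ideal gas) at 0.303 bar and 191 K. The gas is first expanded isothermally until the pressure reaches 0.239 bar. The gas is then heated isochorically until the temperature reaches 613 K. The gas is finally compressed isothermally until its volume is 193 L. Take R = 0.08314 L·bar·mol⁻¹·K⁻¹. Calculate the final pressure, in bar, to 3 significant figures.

P₄ ≈ 2.12 bar

From PV = nRT: V₁ = nRT₁/P₁ = 420.3 L.
T constant ⇒ Boyle's law P V = const: T₂ = T₁; V₂ = V₁·(P₁/P₂) = 532.9 L.
V constant ⇒ P ∝ T: V₃ = V₂; P₃ = P₂·(T₃/T₂) = 0.7671 bar.
T constant ⇒ Boyle's law P V = const: T₄ = T₃; P₄ = P₃·(V₃/V₄) = 2.118 bar.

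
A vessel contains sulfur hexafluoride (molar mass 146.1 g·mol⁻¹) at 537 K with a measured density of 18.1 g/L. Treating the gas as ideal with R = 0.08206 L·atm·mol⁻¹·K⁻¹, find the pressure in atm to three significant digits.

ρ = PM/(RT) ⇒ P = ρRT/M = (18.1 × 0.08206 × 537.0) / 146.1

P ≈ 5.46 atm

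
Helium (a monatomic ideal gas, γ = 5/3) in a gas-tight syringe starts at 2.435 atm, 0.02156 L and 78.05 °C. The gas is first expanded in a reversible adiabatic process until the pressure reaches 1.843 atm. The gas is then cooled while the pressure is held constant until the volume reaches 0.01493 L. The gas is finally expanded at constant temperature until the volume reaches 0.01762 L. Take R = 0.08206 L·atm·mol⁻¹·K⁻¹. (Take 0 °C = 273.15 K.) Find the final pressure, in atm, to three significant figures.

P₄ ≈ 1.56 atm

Convert: T₁ = 351.2 K.
Adiabatic (γ = 5/3), T V^(γ−1) and P V^γ constant: T₂ = T₁·(P₂/P₁)^((γ−1)/γ) = 314.2 K; V₂ = V₁·(P₁/P₂)^(1/γ) = 0.02548 L.
Isobaric, so V/T is constant: P₃ = P₂; T₃ = T₂·(V₃/V₂) = 184.1 K.
T constant ⇒ Boyle's law P V = const: T₄ = T₃; P₄ = P₃·(V₃/V₄) = 1.562 atm.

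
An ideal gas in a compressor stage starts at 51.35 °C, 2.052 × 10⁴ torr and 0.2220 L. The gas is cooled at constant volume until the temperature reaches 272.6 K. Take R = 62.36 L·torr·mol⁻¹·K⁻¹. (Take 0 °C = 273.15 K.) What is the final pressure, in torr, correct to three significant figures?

P₂ ≈ 1.72e+04 torr

Convert: T₁ = 324.5 K.
Isochoric, so P/T is constant: V₂ = V₁; P₂ = P₁·(T₂/T₁) = 1.724e+04 torr.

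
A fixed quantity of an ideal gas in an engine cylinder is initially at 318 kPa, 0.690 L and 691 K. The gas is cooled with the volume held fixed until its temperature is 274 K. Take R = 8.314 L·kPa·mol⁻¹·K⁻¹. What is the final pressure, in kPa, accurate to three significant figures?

P₂ ≈ 126 kPa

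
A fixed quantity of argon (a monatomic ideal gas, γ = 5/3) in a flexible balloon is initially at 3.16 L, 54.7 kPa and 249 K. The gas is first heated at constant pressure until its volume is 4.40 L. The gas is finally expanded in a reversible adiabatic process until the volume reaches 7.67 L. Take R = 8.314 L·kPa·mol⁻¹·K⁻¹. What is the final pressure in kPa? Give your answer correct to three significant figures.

P₃ ≈ 21.7 kPa

Isobaric, so V/T is constant: P₂ = P₁; T₂ = T₁·(V₂/V₁) = 346.7 K.
Adiabatic (γ = 5/3), T V^(γ−1) and P V^γ constant: T₃ = T₂·(V₂/V₃)^(γ−1) = 239.4 K; P₃ = P₂·(V₂/V₃)^γ = 21.66 kPa.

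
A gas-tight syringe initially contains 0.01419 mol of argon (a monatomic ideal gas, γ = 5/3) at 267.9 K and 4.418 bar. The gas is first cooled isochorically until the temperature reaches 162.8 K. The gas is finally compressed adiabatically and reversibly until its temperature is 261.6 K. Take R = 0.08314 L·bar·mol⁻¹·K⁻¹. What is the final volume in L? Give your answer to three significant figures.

From PV = nRT: V₁ = nRT₁/P₁ = 0.07154 L.
V constant ⇒ P ∝ T: V₂ = V₁; P₂ = P₁·(T₂/T₁) = 2.685 bar.
Adiabatic (γ = 5/3), T V^(γ−1) and P V^γ constant: P₃ = P₂·(T₃/T₂)^(γ/(γ−1)) = 8.788 bar; V₃ = V₂·(T₂/T₃)^(1/(γ−1)) = 0.03512 L.

V₃ ≈ 0.0351 L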